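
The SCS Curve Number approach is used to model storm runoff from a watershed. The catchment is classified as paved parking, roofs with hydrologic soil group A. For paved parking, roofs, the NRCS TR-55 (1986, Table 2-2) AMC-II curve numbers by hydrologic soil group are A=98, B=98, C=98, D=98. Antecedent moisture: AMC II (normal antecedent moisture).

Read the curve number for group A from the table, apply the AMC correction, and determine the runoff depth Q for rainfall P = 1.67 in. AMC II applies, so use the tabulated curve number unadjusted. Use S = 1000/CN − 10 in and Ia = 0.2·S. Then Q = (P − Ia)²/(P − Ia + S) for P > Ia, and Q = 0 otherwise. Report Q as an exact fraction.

Q = 63728289/44016700 in ≈ 1.448 in

NRCS table: paved parking, roofs, soil group A → CN(II) = 98
CN(II) = 98; AMC II needs no correction.
Max retention: S = 1000/98 − 10 = 10/49 in (≈ 0.204 in)
Initial abstraction Ia = S/5 = (10/49)/5 = 2/49 ≈ 0.041 in
Since P=1.670 > Ia=0.041: effective rainfall P−Ia = 7983/4900 in
Q: (7983/4900)² ÷ (8983/4900) = 63728289/44016700 in (≈ 1.448 in)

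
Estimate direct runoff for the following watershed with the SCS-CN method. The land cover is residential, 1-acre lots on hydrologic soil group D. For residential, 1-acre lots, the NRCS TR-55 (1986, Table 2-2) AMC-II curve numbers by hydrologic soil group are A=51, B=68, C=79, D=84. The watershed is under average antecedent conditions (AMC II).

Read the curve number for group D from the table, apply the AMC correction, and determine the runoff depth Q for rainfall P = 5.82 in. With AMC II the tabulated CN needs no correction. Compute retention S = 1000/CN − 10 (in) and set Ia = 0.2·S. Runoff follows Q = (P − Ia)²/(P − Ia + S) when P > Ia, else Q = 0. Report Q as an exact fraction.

NRCS table: residential, 1-acre lots, soil group D → CN(II) = 84
CN(II) = 84; AMC II needs no correction.
Retention S: 1000/CN − 10 with CN=84.000 → S = 40/21 ≈ 1.905 in
Initial abstraction Ia = S/5 = (40/21)/5 = 8/21 ≈ 0.381 in
Excess rainfall: 5.820 − 0.381 = 5.439 in; P > Ia so Q > 0
Q = (5711/1050)²/((5711/1050) + 40/21) = (32615521/1102500)/(7711/1050) = 32615521/8096550 in ≈ 4.028 in

Q = 32615521/8096550 in ≈ 4.028 in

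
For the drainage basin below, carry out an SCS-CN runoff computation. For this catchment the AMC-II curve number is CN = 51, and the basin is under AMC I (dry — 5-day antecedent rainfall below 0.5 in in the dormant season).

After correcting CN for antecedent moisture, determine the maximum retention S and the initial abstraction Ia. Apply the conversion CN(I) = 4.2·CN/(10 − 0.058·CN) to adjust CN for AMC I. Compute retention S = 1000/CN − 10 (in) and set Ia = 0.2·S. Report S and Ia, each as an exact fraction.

Adjust CN=51 to AMC I: 4.2·51/(10 − 0.058·51) → (1071/5) ÷ (3521/500) = 15300/503 ≈ 30.417
Retention S: 1000/CN − 10 with CN=30.417 → S = 3500/153 ≈ 22.876 in
Initial abstraction Ia = S/5 = (3500/153)/5 = 700/153 ≈ 4.575 in

S = 3500/153 in ≈ 22.876 in; Ia = 700/153 in ≈ 4.575 in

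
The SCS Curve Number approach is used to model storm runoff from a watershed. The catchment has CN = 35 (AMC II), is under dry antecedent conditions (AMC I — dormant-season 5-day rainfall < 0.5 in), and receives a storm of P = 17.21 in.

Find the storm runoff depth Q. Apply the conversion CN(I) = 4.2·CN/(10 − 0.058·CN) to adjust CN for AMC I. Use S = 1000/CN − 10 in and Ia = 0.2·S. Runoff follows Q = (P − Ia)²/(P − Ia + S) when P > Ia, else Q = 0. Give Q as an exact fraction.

CN(I) from CN(II)=35: (4.2·35)/(10 − 0.058·35) = 14700/797 ≈ 18.444
S = 1000/(14700/797) − 10 = 6500/147 in ≈ 44.218 in
Ia = 0.2S: 0.2·44.218 = 8.844 in (exactly 1300/147)
Since P=17.210 > Ia=8.844: effective rainfall P−Ia = 122987/14700 in
Q = (122987/14700)²/((122987/14700) + 6500/147) = (15125802169/216090000)/(772987/14700) = 15125802169/11362908900 in ≈ 1.331 in

Q = 15125802169/11362908900 in ≈ 1.331 in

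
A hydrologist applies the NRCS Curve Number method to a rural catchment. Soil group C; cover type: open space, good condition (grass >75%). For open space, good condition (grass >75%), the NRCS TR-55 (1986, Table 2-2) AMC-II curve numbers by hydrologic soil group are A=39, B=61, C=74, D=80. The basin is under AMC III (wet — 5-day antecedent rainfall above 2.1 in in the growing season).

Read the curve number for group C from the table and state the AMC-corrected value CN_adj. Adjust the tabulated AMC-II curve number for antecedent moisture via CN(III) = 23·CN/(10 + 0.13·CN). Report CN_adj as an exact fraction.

CN_adj = 85100/981 ≈ 86.748

NRCS table: open space, good condition (grass >75%), soil group C → CN(II) = 74
Adjust CN=74 to AMC III: 23·74/(10 + 0.13·74) → 1702 ÷ (981/50) = 85100/981 ≈ 86.748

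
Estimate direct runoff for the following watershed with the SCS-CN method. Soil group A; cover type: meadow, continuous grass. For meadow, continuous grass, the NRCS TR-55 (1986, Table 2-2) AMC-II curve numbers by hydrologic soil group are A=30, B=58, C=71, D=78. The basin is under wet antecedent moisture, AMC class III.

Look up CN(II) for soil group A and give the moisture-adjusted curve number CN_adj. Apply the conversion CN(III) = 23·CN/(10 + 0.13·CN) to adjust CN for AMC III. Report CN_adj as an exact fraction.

CN_adj = 6900/139 ≈ 49.640

NRCS table: meadow, continuous grass, soil group A → CN(II) = 30
CN(III) from CN(II)=30: (23·30)/(10 + 0.13·30) = 6900/139 ≈ 49.640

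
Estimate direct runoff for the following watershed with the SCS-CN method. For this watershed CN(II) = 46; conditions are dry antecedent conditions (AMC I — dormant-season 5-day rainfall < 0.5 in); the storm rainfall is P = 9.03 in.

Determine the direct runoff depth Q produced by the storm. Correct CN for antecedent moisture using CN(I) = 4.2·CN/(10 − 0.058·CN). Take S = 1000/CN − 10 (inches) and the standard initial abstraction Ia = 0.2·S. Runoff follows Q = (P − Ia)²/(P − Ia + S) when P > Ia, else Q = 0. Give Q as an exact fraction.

CN(I) from CN(II)=46: (4.2·46)/(10 − 0.058·46) = 16100/611 ≈ 26.350
Max retention: S = 1000/(16100/611) − 10 = 4500/161 in (≈ 27.950 in)
Initial abstraction Ia = S/5 = (4500/161)/5 = 900/161 ≈ 5.590 in
Excess rainfall: 9.030 − 5.590 = 3.440 in; P > Ia so Q > 0
Q: (55383/16100)² ÷ (505383/16100) = 1022425563/2712222100 in (≈ 0.377 in)

Q = 1022425563/2712222100 in ≈ 0.377 in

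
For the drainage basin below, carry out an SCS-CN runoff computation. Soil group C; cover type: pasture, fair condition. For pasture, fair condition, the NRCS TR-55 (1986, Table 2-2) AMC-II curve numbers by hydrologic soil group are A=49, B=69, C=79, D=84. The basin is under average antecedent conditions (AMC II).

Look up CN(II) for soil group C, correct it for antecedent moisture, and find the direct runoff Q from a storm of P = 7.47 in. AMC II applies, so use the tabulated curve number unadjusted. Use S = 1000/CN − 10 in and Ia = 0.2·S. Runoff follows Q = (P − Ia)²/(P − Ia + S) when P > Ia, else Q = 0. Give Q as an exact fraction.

NRCS table: pasture, fair condition, soil group C → CN(II) = 79
CN(II) = 79; AMC II needs no correction.
Max retention: S = 1000/79 − 10 = 210/79 in (≈ 2.658 in)
Ia = 0.2·(210/79) = 42/79 in ≈ 0.532 in
Excess rainfall: 7.470 − 0.532 = 6.938 in; P > Ia so Q > 0
Q = (54813/7900)²/((54813/7900) + 210/79) = (3004464969/62410000)/(75813/7900) = 1001488323/199640900 in ≈ 5.016 in

Q = 1001488323/199640900 in ≈ 5.016 in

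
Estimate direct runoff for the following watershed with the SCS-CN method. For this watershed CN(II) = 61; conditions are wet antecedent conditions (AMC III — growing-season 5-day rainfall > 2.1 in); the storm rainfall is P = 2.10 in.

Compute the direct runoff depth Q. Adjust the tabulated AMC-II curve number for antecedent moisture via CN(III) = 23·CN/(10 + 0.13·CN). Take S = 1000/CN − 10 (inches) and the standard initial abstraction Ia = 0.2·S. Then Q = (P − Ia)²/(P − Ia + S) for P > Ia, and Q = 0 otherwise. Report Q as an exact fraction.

Q = 156428523/283700630 in ≈ 0.551 in

Adjust CN=61 to AMC III: 23·61/(10 + 0.13·61) → 1403 ÷ (1793/100) = 140300/1793 ≈ 78.249
Max retention: S = 1000/(140300/1793) − 10 = 3900/1403 in (≈ 2.780 in)
Initial abstraction Ia = S/5 = (3900/1403)/5 = 780/1403 ≈ 0.556 in
Excess rainfall: 2.100 − 0.556 = 1.544 in; P > Ia so Q > 0
Q: (21663/14030)² ÷ (60663/14030) = 156428523/283700630 in (≈ 0.551 in)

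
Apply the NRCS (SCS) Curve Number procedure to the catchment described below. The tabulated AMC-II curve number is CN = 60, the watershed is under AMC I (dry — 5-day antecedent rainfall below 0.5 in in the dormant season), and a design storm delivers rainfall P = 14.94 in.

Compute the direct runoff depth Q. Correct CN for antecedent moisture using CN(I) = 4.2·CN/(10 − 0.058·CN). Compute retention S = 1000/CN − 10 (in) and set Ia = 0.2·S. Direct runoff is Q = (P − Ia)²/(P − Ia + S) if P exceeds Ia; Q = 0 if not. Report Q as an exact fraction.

Q = 1373517721/274242150 in ≈ 5.008 in

Adjust CN=60 to AMC I: 4.2·60/(10 − 0.058·60) → 252 ÷ (163/25) = 6300/163 ≈ 38.650
Retention S: 1000/CN − 10 with CN=38.650 → S = 1000/63 ≈ 15.873 in
Ia = 0.2·(1000/63) = 200/63 in ≈ 3.175 in
Since P=14.940 > Ia=3.175: effective rainfall P−Ia = 37061/3150 in
Runoff Q = (P−Ia)²/(P−Ia+S) = (11.765)²/(11.765+15.873) = 1373517721/274242150 ≈ 5.008 in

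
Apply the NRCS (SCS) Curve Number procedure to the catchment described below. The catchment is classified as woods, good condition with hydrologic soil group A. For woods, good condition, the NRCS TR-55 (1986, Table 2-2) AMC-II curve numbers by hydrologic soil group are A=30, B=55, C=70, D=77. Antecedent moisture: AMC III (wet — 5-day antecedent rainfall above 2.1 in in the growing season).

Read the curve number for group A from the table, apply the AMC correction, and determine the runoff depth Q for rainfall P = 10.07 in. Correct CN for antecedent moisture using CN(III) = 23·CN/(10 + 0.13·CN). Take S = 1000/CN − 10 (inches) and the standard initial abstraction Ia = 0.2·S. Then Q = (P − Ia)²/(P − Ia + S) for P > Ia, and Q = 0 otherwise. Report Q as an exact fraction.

Q = 3078363289/865832700 in ≈ 3.555 in

NRCS table: woods, good condition, soil group A → CN(II) = 30
Adjust CN=30 to AMC III: 23·30/(10 + 0.13·30) → 690 ÷ (139/10) = 6900/139 ≈ 49.640
S = 1000/(6900/139) − 10 = 700/69 in ≈ 10.145 in
Ia = 0.2S: 0.2·10.145 = 2.029 in (exactly 140/69)
P − Ia = 10.070 − 2.029 = 55483/6900 ≈ 8.041 in (> 0, runoff occurs)
Runoff Q = (P−Ia)²/(P−Ia+S) = (8.041)²/(8.041+10.145) = 3078363289/865832700 ≈ 3.555 in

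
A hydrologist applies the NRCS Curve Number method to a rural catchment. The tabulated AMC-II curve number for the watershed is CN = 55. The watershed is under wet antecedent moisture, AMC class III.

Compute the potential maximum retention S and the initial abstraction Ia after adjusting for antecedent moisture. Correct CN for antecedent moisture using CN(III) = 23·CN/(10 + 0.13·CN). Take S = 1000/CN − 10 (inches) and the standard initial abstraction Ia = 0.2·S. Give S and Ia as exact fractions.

CN(III) from CN(II)=55: (23·55)/(10 + 0.13·55) = 25300/343 ≈ 73.761
S = 1000/(25300/343) − 10 = 900/253 in ≈ 3.557 in
Ia = 0.2S: 0.2·3.557 = 0.711 in (exactly 180/253)

S = 900/253 in ≈ 3.557 in; Ia = 180/253 in ≈ 0.711 in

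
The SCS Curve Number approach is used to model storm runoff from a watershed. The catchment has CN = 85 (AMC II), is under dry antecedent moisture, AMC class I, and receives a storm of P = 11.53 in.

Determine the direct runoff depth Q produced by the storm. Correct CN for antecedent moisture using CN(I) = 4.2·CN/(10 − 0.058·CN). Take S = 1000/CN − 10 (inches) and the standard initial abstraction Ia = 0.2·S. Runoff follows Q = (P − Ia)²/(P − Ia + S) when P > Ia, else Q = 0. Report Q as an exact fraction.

Dry (AMC I): CN(I) = 4.2·85/(10 − 0.058·85) = 357/(507/100) = 11900/169 ≈ 70.414
Retention S: 1000/CN − 10 with CN=70.414 → S = 500/119 ≈ 4.202 in
Initial abstraction Ia = S/5 = (500/119)/5 = 100/119 ≈ 0.840 in
P − Ia = 11.530 − 0.840 = 127207/11900 ≈ 10.690 in (> 0, runoff occurs)
Q = (127207/11900)²/((127207/11900) + 500/119) = (16181620849/141610000)/(177207/11900) = 16181620849/2108763300 in ≈ 7.674 in

Q = 16181620849/2108763300 in ≈ 7.674 in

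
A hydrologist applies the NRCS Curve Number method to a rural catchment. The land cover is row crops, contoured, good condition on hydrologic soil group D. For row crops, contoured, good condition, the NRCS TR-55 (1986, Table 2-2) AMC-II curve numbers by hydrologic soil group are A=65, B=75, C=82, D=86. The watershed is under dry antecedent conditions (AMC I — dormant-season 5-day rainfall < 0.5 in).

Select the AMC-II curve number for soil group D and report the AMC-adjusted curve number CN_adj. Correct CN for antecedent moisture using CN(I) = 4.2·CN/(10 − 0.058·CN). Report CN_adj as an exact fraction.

NRCS table: row crops, contoured, good condition, soil group D → CN(II) = 86
CN(I) from CN(II)=86: (4.2·86)/(10 − 0.058·86) = 12900/179 ≈ 72.067

CN_adj = 12900/179 ≈ 72.067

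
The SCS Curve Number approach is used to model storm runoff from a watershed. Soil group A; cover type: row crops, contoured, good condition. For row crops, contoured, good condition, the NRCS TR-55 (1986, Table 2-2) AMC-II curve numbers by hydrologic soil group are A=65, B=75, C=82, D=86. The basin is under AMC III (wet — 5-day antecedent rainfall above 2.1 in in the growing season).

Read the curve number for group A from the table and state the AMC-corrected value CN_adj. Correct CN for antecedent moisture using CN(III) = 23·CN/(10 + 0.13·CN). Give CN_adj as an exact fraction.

NRCS table: row crops, contoured, good condition, soil group A → CN(II) = 65
Adjust CN=65 to AMC III: 23·65/(10 + 0.13·65) → 1495 ÷ (369/20) = 29900/369 ≈ 81.030

CN_adj = 29900/369 ≈ 81.030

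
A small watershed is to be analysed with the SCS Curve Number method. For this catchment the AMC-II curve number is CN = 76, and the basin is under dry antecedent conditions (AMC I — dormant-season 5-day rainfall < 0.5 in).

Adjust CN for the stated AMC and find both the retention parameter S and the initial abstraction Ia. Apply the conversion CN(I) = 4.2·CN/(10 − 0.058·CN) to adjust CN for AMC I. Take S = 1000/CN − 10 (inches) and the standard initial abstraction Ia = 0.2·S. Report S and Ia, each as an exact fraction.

Adjust CN=76 to AMC I: 4.2·76/(10 − 0.058·76) → (1596/5) ÷ (699/125) = 13300/233 ≈ 57.082
Max retention: S = 1000/(13300/233) − 10 = 1000/133 in (≈ 7.519 in)
Ia = 0.2S: 0.2·7.519 = 1.504 in (exactly 200/133)

S = 1000/133 in ≈ 7.519 in; Ia = 200/133 in ≈ 1.504 in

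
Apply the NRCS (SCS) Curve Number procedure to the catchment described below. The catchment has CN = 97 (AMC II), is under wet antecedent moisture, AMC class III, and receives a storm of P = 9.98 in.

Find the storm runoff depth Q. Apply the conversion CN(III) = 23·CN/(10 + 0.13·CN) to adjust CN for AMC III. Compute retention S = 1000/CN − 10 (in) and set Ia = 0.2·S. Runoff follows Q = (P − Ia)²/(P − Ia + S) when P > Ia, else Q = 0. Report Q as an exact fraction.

CN(III) from CN(II)=97: (23·97)/(10 + 0.13·97) = 223100/2261 ≈ 98.673
Max retention: S = 1000/(223100/2261) − 10 = 300/2231 in (≈ 0.134 in)
Initial abstraction Ia = S/5 = (300/2231)/5 = 60/2231 ≈ 0.027 in
P − Ia = 9.980 − 0.027 = 1110269/111550 ≈ 9.953 in (> 0, runoff occurs)
Q = (1110269/111550)²/((1110269/111550) + 300/2231) = (1232697252361/12443402500)/(1125269/111550) = 1232697252361/125523756950 in ≈ 9.820 in

Q = 1232697252361/125523756950 in ≈ 9.820 in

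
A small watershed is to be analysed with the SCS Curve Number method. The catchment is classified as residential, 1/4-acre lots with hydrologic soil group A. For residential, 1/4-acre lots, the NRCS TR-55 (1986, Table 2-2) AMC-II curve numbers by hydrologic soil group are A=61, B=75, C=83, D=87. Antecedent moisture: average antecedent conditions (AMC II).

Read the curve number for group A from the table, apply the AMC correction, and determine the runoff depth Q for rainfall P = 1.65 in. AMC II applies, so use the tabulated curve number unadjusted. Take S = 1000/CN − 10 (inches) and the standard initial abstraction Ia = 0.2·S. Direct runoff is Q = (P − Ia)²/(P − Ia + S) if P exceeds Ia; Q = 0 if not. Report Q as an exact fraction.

NRCS table: residential, 1/4-acre lots, soil group A → CN(II) = 61
Average conditions: CN = 61 (no AMC adjustment).
S = 1000/61 − 10 = 390/61 in ≈ 6.393 in
Ia = 0.2S: 0.2·6.393 = 1.279 in (exactly 78/61)
P − Ia = 1.650 − 1.279 = 453/1220 ≈ 0.371 in (> 0, runoff occurs)
Q = (453/1220)²/((453/1220) + 390/61) = (205209/1488400)/(8253/1220) = 22801/1118740 in ≈ 0.020 in

Q = 22801/1118740 in ≈ 0.020 in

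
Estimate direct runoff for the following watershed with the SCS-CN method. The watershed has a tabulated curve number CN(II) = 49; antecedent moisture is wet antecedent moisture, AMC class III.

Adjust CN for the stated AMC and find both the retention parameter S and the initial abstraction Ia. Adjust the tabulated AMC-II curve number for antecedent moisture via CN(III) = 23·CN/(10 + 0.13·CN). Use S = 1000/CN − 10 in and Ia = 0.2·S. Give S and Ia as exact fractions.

Adjust CN=49 to AMC III: 23·49/(10 + 0.13·49) → 1127 ÷ (1637/100) = 112700/1637 ≈ 68.845
S = 1000/(112700/1637) − 10 = 5100/1127 in ≈ 4.525 in
Ia = 0.2S: 0.2·4.525 = 0.905 in (exactly 1020/1127)

S = 5100/1127 in ≈ 4.525 in; Ia = 1020/1127 in ≈ 0.905 in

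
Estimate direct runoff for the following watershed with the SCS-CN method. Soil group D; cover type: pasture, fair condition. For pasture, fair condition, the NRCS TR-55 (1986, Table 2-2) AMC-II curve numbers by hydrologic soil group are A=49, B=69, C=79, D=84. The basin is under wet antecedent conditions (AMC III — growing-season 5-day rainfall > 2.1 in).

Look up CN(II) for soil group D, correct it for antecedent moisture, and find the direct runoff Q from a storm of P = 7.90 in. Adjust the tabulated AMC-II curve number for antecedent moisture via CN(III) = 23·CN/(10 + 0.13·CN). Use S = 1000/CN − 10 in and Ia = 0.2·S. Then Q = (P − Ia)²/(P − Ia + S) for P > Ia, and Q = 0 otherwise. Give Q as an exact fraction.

Q = 1395545449/199754310 in ≈ 6.986 in

NRCS table: pasture, fair condition, soil group D → CN(II) = 84
CN(III) from CN(II)=84: (23·84)/(10 + 0.13·84) = 48300/523 ≈ 92.352
S = 1000/(48300/523) − 10 = 400/483 in ≈ 0.828 in
Ia = 0.2S: 0.2·0.828 = 0.166 in (exactly 80/483)
Excess rainfall: 7.900 − 0.166 = 7.734 in; P > Ia so Q > 0
Runoff Q = (P−Ia)²/(P−Ia+S) = (7.734)²/(7.734+0.828) = 1395545449/199754310 ≈ 6.986 in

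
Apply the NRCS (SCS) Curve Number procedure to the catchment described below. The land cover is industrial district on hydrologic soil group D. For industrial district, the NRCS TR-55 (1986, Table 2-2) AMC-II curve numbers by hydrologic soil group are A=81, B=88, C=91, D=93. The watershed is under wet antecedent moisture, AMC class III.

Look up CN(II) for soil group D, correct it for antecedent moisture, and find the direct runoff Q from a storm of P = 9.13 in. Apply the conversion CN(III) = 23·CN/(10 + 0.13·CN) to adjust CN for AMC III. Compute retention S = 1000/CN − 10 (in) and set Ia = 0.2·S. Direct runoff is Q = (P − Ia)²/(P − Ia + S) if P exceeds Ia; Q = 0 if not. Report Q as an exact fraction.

NRCS table: industrial district, soil group D → CN(II) = 93
Wet (AMC III): CN(III) = 23·93/(10 + 0.13·93) = 2139/(2209/100) = 213900/2209 ≈ 96.831
Retention S: 1000/CN − 10 with CN=96.831 → S = 700/2139 ≈ 0.327 in
Ia = 0.2·(700/2139) = 140/2139 in ≈ 0.065 in
Since P=9.130 > Ia=0.065: effective rainfall P−Ia = 1938907/213900 in
Runoff Q = (P−Ia)²/(P−Ia+S) = (9.065)²/(9.065+0.327) = 3759360354649/429705207300 ≈ 8.749 in

Q = 3759360354649/429705207300 in ≈ 8.749 in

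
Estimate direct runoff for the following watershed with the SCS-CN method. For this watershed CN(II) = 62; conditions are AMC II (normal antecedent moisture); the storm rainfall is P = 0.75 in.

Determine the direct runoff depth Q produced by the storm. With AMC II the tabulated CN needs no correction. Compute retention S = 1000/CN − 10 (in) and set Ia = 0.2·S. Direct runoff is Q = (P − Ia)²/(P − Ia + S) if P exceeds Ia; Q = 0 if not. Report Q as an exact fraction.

CN(II) = 62; AMC II needs no correction.
S = 1000/62 − 10 = 190/31 in ≈ 6.129 in
Ia = 0.2·(190/31) = 38/31 in ≈ 1.226 in
P = 0.750 ≤ Ia = 1.226 in: entire storm abstracted, Q = 0.

Q = 0 in ≈ 0.000 in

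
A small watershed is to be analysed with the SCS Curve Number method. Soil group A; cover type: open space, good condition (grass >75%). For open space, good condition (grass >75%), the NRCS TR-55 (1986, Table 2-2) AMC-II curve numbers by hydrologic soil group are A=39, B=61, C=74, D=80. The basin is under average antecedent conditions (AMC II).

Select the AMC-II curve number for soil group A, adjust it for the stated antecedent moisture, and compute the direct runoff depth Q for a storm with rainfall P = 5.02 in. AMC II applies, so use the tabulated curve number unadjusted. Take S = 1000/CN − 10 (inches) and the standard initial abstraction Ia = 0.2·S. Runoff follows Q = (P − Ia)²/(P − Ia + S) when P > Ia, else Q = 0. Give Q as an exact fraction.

Q = 13608721/66668550 in ≈ 0.204 in

NRCS table: open space, good condition (grass >75%), soil group A → CN(II) = 39
CN(II) = 39; AMC II needs no correction.
Retention S: 1000/CN − 10 with CN=39.000 → S = 610/39 ≈ 15.641 in
Initial abstraction Ia = S/5 = (610/39)/5 = 122/39 ≈ 3.128 in
Excess rainfall: 5.020 − 3.128 = 1.892 in; P > Ia so Q > 0
Runoff Q = (P−Ia)²/(P−Ia+S) = (1.892)²/(1.892+15.641) = 13608721/66668550 ≈ 0.204 in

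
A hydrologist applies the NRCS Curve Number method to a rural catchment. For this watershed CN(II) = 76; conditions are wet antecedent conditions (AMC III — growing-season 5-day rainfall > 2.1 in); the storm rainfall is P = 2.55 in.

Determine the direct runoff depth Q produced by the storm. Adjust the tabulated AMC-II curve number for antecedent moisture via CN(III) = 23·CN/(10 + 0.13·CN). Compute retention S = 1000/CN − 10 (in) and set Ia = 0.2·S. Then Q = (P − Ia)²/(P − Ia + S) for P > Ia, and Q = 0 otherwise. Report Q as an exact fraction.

Adjust CN=76 to AMC III: 23·76/(10 + 0.13·76) → 1748 ÷ (497/25) = 43700/497 ≈ 87.928
Retention S: 1000/CN − 10 with CN=87.928 → S = 600/437 ≈ 1.373 in
Initial abstraction Ia = S/5 = (600/437)/5 = 120/437 ≈ 0.275 in
P − Ia = 2.550 − 0.275 = 19887/8740 ≈ 2.275 in (> 0, runoff occurs)
Runoff Q = (P−Ia)²/(P−Ia+S) = (2.275)²/(2.275+1.373) = 43943641/30965820 ≈ 1.419 in

Q = 43943641/30965820 in ≈ 1.419 in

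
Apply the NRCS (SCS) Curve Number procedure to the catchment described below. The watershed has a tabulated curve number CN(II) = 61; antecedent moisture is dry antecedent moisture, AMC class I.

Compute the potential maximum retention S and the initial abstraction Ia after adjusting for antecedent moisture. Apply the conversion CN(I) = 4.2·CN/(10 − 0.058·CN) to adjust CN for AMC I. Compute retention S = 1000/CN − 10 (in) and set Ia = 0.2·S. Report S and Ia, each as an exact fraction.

S = 6500/427 in ≈ 15.222 in; Ia = 1300/427 in ≈ 3.044 in

CN(I) from CN(II)=61: (4.2·61)/(10 − 0.058·61) = 42700/1077 ≈ 39.647
S = 1000/(42700/1077) − 10 = 6500/427 in ≈ 15.222 in
Ia = 0.2S: 0.2·15.222 = 3.044 in (exactly 1300/427)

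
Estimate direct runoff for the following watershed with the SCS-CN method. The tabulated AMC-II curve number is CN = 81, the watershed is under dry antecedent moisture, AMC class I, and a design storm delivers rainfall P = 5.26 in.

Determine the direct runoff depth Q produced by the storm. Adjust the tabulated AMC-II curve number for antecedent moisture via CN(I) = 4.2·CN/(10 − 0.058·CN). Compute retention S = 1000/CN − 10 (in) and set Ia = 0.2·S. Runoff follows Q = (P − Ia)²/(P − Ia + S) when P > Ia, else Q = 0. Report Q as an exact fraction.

Q = 124159683769/70367223150 in ≈ 1.764 in

Adjust CN=81 to AMC I: 4.2·81/(10 − 0.058·81) → (1701/5) ÷ (2651/500) = 170100/2651 ≈ 64.164
Retention S: 1000/CN − 10 with CN=64.164 → S = 9500/1701 ≈ 5.585 in
Ia = 0.2S: 0.2·5.585 = 1.117 in (exactly 1900/1701)
P − Ia = 5.260 − 1.117 = 352363/85050 ≈ 4.143 in (> 0, runoff occurs)
Q: (352363/85050)² ÷ (827363/85050) = 124159683769/70367223150 in (≈ 1.764 in)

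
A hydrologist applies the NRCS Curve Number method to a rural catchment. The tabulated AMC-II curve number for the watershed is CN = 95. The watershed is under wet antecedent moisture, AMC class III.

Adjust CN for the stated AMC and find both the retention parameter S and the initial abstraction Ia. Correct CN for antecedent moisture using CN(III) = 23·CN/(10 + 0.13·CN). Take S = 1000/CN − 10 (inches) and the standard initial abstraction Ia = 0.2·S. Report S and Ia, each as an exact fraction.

S = 100/437 in ≈ 0.229 in; Ia = 20/437 in ≈ 0.046 in

CN(III) from CN(II)=95: (23·95)/(10 + 0.13·95) = 43700/447 ≈ 97.763
Max retention: S = 1000/(43700/447) − 10 = 100/437 in (≈ 0.229 in)
Initial abstraction Ia = S/5 = (100/437)/5 = 20/437 ≈ 0.046 in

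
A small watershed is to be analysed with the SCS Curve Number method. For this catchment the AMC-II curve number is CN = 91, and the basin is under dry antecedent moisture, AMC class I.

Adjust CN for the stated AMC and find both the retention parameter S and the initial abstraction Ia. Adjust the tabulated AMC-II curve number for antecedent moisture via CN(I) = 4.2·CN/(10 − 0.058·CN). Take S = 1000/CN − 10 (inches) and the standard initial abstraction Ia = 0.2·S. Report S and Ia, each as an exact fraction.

Dry (AMC I): CN(I) = 4.2·91/(10 − 0.058·91) = (1911/5)/(2361/500) = 63700/787 ≈ 80.940
Max retention: S = 1000/(63700/787) − 10 = 1500/637 in (≈ 2.355 in)
Ia = 0.2·(1500/637) = 300/637 in ≈ 0.471 in

S = 1500/637 in ≈ 2.355 in; Ia = 300/637 in ≈ 0.471 in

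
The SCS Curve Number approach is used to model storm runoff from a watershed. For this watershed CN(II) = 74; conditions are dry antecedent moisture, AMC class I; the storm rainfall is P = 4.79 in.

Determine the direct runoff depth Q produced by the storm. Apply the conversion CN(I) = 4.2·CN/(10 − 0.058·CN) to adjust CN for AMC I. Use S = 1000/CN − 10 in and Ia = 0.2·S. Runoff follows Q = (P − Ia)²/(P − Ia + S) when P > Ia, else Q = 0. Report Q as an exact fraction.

Q = 58652605489/69322619100 in ≈ 0.846 in

CN(I) from CN(II)=74: (4.2·74)/(10 − 0.058·74) = 77700/1427 ≈ 54.450
Retention S: 1000/CN − 10 with CN=54.450 → S = 6500/777 ≈ 8.366 in
Initial abstraction Ia = S/5 = (6500/777)/5 = 1300/777 ≈ 1.673 in
P − Ia = 4.790 − 1.673 = 242183/77700 ≈ 3.117 in (> 0, runoff occurs)
Q: (242183/77700)² ÷ (892183/77700) = 58652605489/69322619100 in (≈ 0.846 in)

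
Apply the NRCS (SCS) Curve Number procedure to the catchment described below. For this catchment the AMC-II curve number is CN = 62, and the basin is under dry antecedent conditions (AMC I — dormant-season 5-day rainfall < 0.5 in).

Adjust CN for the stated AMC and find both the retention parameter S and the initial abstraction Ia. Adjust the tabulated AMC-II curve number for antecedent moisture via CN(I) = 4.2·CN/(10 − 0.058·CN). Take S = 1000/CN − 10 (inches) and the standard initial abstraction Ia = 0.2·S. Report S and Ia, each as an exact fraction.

CN(I) from CN(II)=62: (4.2·62)/(10 − 0.058·62) = 65100/1601 ≈ 40.662
Retention S: 1000/CN − 10 with CN=40.662 → S = 9500/651 ≈ 14.593 in
Initial abstraction Ia = S/5 = (9500/651)/5 = 1900/651 ≈ 2.919 in

S = 9500/651 in ≈ 14.593 in; Ia = 1900/651 in ≈ 2.919 in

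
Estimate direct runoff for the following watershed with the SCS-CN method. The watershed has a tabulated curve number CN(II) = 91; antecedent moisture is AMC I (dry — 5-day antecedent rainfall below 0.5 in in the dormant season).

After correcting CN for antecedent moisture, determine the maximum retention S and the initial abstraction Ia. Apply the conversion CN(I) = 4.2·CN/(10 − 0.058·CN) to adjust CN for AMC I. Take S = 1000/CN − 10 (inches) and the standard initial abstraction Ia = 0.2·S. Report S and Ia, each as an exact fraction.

S = 1500/637 in ≈ 2.355 in; Ia = 300/637 in ≈ 0.471 in

Dry (AMC I): CN(I) = 4.2·91/(10 − 0.058·91) = (1911/5)/(2361/500) = 63700/787 ≈ 80.940
S = 1000/(63700/787) − 10 = 1500/637 in ≈ 2.355 in
Ia = 0.2S: 0.2·2.355 = 0.471 in (exactly 300/637)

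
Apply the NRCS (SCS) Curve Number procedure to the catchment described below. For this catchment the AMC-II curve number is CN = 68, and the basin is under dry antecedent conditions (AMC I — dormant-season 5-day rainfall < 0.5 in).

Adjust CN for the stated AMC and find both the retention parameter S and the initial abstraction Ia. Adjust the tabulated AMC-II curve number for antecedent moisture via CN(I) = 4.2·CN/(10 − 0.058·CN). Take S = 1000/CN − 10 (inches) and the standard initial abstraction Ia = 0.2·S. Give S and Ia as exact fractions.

Dry (AMC I): CN(I) = 4.2·68/(10 − 0.058·68) = (1428/5)/(757/125) = 35700/757 ≈ 47.160
S = 1000/(35700/757) − 10 = 4000/357 in ≈ 11.204 in
Initial abstraction Ia = S/5 = (4000/357)/5 = 800/357 ≈ 2.241 in

S = 4000/357 in ≈ 11.204 in; Ia = 800/357 in ≈ 2.241 in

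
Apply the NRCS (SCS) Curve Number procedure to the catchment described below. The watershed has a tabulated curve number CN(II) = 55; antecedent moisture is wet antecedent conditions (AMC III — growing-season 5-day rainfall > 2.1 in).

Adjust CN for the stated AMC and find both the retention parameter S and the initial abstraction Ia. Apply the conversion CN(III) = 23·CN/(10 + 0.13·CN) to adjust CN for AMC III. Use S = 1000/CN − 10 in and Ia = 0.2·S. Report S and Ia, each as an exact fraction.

Adjust CN=55 to AMC III: 23·55/(10 + 0.13·55) → 1265 ÷ (343/20) = 25300/343 ≈ 73.761
Max retention: S = 1000/(25300/343) − 10 = 900/253 in (≈ 3.557 in)
Ia = 0.2S: 0.2·3.557 = 0.711 in (exactly 180/253)

S = 900/253 in ≈ 3.557 in; Ia = 180/253 in ≈ 0.711 in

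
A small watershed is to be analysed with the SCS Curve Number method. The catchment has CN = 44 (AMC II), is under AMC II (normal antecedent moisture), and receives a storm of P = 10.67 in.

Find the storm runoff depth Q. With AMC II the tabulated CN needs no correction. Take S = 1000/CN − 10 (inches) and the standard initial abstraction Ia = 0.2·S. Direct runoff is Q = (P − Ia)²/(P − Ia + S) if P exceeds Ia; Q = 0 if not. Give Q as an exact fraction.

AMC II — tabulated CN = 44 applies directly.
S = 1000/44 − 10 = 140/11 in ≈ 12.727 in
Ia = 0.2S: 0.2·12.727 = 2.545 in (exactly 28/11)
Since P=10.670 > Ia=2.545: effective rainfall P−Ia = 8937/1100 in
Q = (8937/1100)²/((8937/1100) + 140/11) = (79869969/1210000)/(22937/1100) = 79869969/25230700 in ≈ 3.166 in

Q = 79869969/25230700 in ≈ 3.166 in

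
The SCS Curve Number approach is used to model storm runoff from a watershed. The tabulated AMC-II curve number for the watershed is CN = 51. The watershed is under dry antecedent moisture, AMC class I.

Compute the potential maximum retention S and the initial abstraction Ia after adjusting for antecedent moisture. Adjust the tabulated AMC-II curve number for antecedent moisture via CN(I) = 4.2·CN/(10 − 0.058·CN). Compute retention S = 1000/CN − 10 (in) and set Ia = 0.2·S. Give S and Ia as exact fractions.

S = 3500/153 in ≈ 22.876 in; Ia = 700/153 in ≈ 4.575 in

CN(I) from CN(II)=51: (4.2·51)/(10 − 0.058·51) = 15300/503 ≈ 30.417
Retention S: 1000/CN − 10 with CN=30.417 → S = 3500/153 ≈ 22.876 in
Ia = 0.2S: 0.2·22.876 = 4.575 in (exactly 700/153)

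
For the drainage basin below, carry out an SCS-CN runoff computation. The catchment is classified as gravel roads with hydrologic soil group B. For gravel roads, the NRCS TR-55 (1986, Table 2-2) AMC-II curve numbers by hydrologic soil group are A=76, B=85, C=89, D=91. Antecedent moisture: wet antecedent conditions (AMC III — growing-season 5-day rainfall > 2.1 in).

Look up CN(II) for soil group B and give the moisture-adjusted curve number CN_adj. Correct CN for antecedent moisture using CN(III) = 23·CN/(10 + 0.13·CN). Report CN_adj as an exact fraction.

CN_adj = 39100/421 ≈ 92.874

NRCS table: gravel roads, soil group B → CN(II) = 85
Wet (AMC III): CN(III) = 23·85/(10 + 0.13·85) = 1955/(421/20) = 39100/421 ≈ 92.874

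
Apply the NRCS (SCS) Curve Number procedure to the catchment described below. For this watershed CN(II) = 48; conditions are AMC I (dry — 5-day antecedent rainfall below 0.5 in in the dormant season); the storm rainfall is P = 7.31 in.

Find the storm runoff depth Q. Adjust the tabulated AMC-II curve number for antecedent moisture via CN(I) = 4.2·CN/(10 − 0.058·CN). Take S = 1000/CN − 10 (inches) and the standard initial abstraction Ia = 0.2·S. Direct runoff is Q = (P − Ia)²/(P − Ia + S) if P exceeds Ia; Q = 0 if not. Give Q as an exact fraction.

CN(I) from CN(II)=48: (4.2·48)/(10 − 0.058·48) = 12600/451 ≈ 27.938
Retention S: 1000/CN − 10 with CN=27.938 → S = 1625/63 ≈ 25.794 in
Initial abstraction Ia = S/5 = (1625/63)/5 = 325/63 ≈ 5.159 in
Since P=7.310 > Ia=5.159: effective rainfall P−Ia = 13553/6300 in
Runoff Q = (P−Ia)²/(P−Ia+S) = (2.151)²/(2.151+25.794) = 183683809/1109133900 ≈ 0.166 in

Q = 183683809/1109133900 in ≈ 0.166 in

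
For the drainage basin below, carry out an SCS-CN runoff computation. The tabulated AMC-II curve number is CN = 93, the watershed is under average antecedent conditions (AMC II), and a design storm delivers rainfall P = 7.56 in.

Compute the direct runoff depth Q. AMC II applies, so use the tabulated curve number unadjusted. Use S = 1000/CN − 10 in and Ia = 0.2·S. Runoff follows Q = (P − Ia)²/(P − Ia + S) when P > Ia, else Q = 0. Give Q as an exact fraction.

AMC II — tabulated CN = 93 applies directly.
Retention S: 1000/CN − 10 with CN=93.000 → S = 70/93 ≈ 0.753 in
Initial abstraction Ia = S/5 = (70/93)/5 = 14/93 ≈ 0.151 in
Excess rainfall: 7.560 − 0.151 = 7.409 in; P > Ia so Q > 0
Runoff Q = (P−Ia)²/(P−Ia+S) = (7.409)²/(7.409+0.753) = 42395647/6303075 ≈ 6.726 in

Q = 42395647/6303075 in ≈ 6.726 in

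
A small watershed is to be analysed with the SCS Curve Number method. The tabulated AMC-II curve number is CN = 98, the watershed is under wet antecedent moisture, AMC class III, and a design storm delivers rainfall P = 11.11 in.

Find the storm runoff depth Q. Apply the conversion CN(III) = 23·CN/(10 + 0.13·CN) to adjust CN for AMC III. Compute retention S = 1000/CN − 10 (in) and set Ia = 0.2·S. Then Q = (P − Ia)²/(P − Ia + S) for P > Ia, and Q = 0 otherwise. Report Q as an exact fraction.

Wet (AMC III): CN(III) = 23·98/(10 + 0.13·98) = 2254/(1137/50) = 112700/1137 ≈ 99.120
S = 1000/(112700/1137) − 10 = 100/1127 in ≈ 0.089 in
Initial abstraction Ia = S/5 = (100/1127)/5 = 20/1127 ≈ 0.018 in
Excess rainfall: 11.110 − 0.018 = 11.092 in; P > Ia so Q > 0
Runoff Q = (P−Ia)²/(P−Ia+S) = (11.092)²/(11.092+0.089) = 1562742509409/142012931900 ≈ 11.004 in

Q = 1562742509409/142012931900 in ≈ 11.004 in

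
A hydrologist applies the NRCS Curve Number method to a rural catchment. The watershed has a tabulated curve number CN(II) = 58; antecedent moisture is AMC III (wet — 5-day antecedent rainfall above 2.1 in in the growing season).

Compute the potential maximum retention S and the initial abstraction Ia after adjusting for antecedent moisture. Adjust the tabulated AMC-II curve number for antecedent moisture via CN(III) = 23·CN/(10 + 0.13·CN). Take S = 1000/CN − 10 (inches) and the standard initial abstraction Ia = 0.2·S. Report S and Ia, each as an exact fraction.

Wet (AMC III): CN(III) = 23·58/(10 + 0.13·58) = 1334/(877/50) = 66700/877 ≈ 76.055
Max retention: S = 1000/(66700/877) − 10 = 2100/667 in (≈ 3.148 in)
Ia = 0.2·(2100/667) = 420/667 in ≈ 0.630 in

S = 2100/667 in ≈ 3.148 in; Ia = 420/667 in ≈ 0.630 in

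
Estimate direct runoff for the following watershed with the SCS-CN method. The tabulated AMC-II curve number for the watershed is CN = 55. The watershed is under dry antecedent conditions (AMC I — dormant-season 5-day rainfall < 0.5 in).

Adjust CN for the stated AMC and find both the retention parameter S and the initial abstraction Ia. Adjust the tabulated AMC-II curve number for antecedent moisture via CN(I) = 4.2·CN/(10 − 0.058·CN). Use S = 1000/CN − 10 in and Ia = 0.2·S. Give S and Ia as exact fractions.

Adjust CN=55 to AMC I: 4.2·55/(10 − 0.058·55) → 231 ÷ (681/100) = 7700/227 ≈ 33.921
S = 1000/(7700/227) − 10 = 1500/77 in ≈ 19.481 in
Initial abstraction Ia = S/5 = (1500/77)/5 = 300/77 ≈ 3.896 in

S = 1500/77 in ≈ 19.481 in; Ia = 300/77 in ≈ 3.896 in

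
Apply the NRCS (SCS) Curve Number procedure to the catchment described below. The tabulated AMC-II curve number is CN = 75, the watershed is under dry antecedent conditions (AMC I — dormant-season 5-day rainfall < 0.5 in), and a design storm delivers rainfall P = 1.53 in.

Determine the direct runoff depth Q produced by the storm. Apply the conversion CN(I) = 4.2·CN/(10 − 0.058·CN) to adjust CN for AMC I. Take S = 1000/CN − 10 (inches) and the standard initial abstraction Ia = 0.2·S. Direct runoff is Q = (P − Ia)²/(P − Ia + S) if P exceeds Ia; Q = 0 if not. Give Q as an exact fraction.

Q = 0 in ≈ 0.000 in

CN(I) from CN(II)=75: (4.2·75)/(10 − 0.058·75) = 6300/113 ≈ 55.752
S = 1000/(6300/113) − 10 = 500/63 in ≈ 7.937 in
Ia = 0.2·(500/63) = 100/63 in ≈ 1.587 in
P = 1.530 ≤ Ia = 1.587 in: entire storm abstracted, Q = 0.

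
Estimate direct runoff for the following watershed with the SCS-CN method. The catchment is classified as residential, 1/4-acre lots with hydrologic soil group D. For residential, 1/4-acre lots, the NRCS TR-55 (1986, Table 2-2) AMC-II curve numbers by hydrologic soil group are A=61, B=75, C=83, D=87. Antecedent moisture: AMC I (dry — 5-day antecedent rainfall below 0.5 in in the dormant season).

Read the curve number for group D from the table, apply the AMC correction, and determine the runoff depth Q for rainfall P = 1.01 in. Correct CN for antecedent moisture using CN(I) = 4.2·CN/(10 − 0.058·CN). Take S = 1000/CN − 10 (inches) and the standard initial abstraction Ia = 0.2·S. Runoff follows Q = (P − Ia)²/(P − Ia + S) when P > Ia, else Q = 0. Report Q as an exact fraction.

Q = 2973193729/128717082900 in ≈ 0.023 in

NRCS table: residential, 1/4-acre lots, soil group D → CN(II) = 87
CN(I) from CN(II)=87: (4.2·87)/(10 − 0.058·87) = 182700/2477 ≈ 73.759
S = 1000/(182700/2477) − 10 = 6500/1827 in ≈ 3.558 in
Ia = 0.2S: 0.2·3.558 = 0.712 in (exactly 1300/1827)
P − Ia = 1.010 − 0.712 = 54527/182700 ≈ 0.298 in (> 0, runoff occurs)
Runoff Q = (P−Ia)²/(P−Ia+S) = (0.298)²/(0.298+3.558) = 2973193729/128717082900 ≈ 0.023 in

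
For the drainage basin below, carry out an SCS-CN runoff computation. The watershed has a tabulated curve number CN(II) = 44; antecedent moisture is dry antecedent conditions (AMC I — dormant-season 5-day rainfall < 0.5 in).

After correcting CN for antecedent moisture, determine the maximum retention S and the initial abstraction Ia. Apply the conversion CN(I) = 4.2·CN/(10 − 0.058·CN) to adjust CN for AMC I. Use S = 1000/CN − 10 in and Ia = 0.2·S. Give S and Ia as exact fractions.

CN(I) from CN(II)=44: (4.2·44)/(10 − 0.058·44) = 3300/133 ≈ 24.812
Max retention: S = 1000/(3300/133) − 10 = 1000/33 in (≈ 30.303 in)
Ia = 0.2·(1000/33) = 200/33 in ≈ 6.061 in

S = 1000/33 in ≈ 30.303 in; Ia = 200/33 in ≈ 6.061 in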